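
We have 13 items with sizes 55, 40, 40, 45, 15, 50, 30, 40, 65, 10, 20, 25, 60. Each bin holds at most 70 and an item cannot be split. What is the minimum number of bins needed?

8

Total = 65 + 60 + 55 + 50 + 45 + 40 + 40 + 40 + 30 + 25 + 20 + 15 + 10 = 495.
Lower bound: ⌈495/70⌉ = 8 bins.
A packing using 8 bins:
  bin 1: 65 = 65
  bin 2: 60 + 10 = 70
  bin 3: 55 + 15 = 70
  bin 4: 50 + 20 = 70
  bin 5: 45 + 25 = 70
  bin 6: 40 + 30 = 70
  bin 7: 40 = 40
  bin 8: 40 = 40
This matches the lower bound, so 8 is optimal.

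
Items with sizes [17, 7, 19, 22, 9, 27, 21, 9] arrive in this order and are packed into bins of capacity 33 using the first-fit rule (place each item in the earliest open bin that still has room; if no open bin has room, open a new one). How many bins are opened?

5

  17 → bin 1 (new)  [load 17/33]
  7 → bin 1  [load 24/33]
  19 → bin 2 (new)  [load 19/33]
  22 → bin 3 (new)  [load 22/33]
  9 → bin 1  [load 33/33]
  27 → bin 4 (new)  [load 27/33]
  21 → bin 5 (new)  [load 21/33]
  9 → bin 2  [load 28/33]
5 bins opened.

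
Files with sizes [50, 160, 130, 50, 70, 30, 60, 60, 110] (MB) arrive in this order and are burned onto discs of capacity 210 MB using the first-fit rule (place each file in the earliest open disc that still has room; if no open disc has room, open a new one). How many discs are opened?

  50 → disc 1 (new)  [load 50/210]
  160 → disc 1  [load 210/210]
  130 → disc 2 (new)  [load 130/210]
  50 → disc 2  [load 180/210]
  70 → disc 3 (new)  [load 70/210]
  30 → disc 2  [load 210/210]
  60 → disc 3  [load 130/210]
  60 → disc 3  [load 190/210]
  110 → disc 4 (new)  [load 110/210]
4 discs opened.

4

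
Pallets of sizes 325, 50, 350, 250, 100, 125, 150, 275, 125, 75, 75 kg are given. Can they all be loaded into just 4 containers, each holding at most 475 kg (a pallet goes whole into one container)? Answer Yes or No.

Yes

A valid assignment using 4 containers:
  container 1: 350 + 125 = 475
  container 2: 325 + 150 = 475
  container 3: 275 + 125 + 75 = 475
  container 4: 250 + 100 + 75 + 50 = 475
Every load is within 475 kg, so 4 containers suffice.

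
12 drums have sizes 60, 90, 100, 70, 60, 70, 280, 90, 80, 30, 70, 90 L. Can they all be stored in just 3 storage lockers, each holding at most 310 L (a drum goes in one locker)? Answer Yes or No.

Total = 1090 L; ⌈1090/310⌉ = 4.
At least 4 storage lockers are required, but only 3 are allowed.

No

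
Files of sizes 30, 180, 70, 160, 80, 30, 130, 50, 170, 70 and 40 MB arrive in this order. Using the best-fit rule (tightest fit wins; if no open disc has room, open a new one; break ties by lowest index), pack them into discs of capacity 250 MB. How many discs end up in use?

5

  30 → disc 1 (new)  [load 30/250]
  180 → disc 1  [load 210/250]
  70 → disc 2 (new)  [load 70/250]
  160 → disc 2  [load 230/250]
  80 → disc 3 (new)  [load 80/250]
  30 → disc 1  [load 240/250]
  130 → disc 3  [load 210/250]
  50 → disc 4 (new)  [load 50/250]
  170 → disc 4  [load 220/250]
  70 → disc 5 (new)  [load 70/250]
  40 → disc 3  [load 250/250]
5 discs opened.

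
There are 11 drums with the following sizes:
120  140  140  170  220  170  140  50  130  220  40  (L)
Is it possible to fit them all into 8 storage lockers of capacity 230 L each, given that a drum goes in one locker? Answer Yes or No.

Total = 1540 L; ⌈1540/230⌉ = 7.
9 drums each exceed half the capacity and cannot share a locker, forcing at least 9 storage lockers.
At least 9 storage lockers are required, but only 8 are allowed.

No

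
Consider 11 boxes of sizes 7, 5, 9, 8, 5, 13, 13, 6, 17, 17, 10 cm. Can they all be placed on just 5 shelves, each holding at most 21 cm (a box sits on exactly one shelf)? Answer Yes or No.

Total = 110 cm; ⌈110/21⌉ = 6.
At least 6 shelves are required, but only 5 are allowed.

No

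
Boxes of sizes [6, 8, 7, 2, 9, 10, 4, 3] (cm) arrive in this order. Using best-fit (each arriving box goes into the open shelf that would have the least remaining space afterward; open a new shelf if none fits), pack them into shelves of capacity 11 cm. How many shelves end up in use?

5

  6 → shelf 1 (new)  [load 6/11]
  8 → shelf 2 (new)  [load 8/11]
  7 → shelf 3 (new)  [load 7/11]
  2 → shelf 2  [load 10/11]
  9 → shelf 4 (new)  [load 9/11]
  10 → shelf 5 (new)  [load 10/11]
  4 → shelf 3  [load 11/11]
  3 → shelf 1  [load 9/11]
5 shelves opened.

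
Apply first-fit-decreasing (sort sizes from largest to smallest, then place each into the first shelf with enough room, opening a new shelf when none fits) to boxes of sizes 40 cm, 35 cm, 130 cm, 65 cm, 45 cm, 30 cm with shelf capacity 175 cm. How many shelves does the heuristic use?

Sorted descending: 130, 65, 45, 40, 35, 30.
  130 → shelf 1 (new)  [load 130/175]
  65 → shelf 2 (new)  [load 65/175]
  45 → shelf 1  [load 175/175]
  40 → shelf 2  [load 105/175]
  35 → shelf 2  [load 140/175]
  30 → shelf 2  [load 170/175]
2 shelves opened.

2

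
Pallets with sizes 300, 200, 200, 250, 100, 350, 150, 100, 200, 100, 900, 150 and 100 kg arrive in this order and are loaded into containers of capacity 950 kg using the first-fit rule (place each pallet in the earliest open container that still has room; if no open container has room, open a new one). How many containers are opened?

4

  300 → container 1 (new)  [load 300/950]
  200 → container 1  [load 500/950]
  200 → container 1  [load 700/950]
  250 → container 1  [load 950/950]
  100 → container 2 (new)  [load 100/950]
  350 → container 2  [load 450/950]
  150 → container 2  [load 600/950]
  100 → container 2  [load 700/950]
  200 → container 2  [load 900/950]
  100 → container 3 (new)  [load 100/950]
  900 → container 4 (new)  [load 900/950]
  150 → container 3  [load 250/950]
  100 → container 3  [load 350/950]
4 containers opened.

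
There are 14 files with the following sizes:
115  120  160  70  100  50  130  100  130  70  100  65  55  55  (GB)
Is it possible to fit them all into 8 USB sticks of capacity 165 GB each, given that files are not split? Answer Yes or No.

Total = 1320 GB; ⌈1320/165⌉ = 8.
The bound of 8 does not rule out 8, but exhaustive search shows no assignment into 8 USB sticks of capacity 165 GB exists — the minimum is 9.

No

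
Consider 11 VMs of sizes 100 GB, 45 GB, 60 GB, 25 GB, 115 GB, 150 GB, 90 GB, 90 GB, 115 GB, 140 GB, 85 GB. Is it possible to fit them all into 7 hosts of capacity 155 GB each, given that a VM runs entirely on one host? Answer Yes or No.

No

Total = 1015 GB; ⌈1015/155⌉ = 7.
8 VMs each exceed half the capacity and cannot share a host, forcing at least 8 hosts.
At least 8 hosts are required, but only 7 are allowed.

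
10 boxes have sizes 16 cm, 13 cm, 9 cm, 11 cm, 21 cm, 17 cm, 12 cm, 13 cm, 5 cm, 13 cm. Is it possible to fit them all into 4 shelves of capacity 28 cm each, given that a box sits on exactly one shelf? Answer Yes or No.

No

Total = 130 cm; ⌈130/28⌉ = 5.
At least 5 shelves are required, but only 4 are allowed.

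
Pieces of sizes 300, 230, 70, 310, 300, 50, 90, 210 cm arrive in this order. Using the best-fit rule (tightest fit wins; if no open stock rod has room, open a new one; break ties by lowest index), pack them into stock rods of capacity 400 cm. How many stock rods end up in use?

  300 → stock rod 1 (new)  [load 300/400]
  230 → stock rod 2 (new)  [load 230/400]
  70 → stock rod 1  [load 370/400]
  310 → stock rod 3 (new)  [load 310/400]
  300 → stock rod 4 (new)  [load 300/400]
  50 → stock rod 3  [load 360/400]
  90 → stock rod 4  [load 390/400]
  210 → stock rod 5 (new)  [load 210/400]
5 stock rods opened.

5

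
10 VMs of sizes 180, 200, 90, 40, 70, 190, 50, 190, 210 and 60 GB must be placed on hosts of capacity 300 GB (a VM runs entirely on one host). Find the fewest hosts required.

Total = 210 + 200 + 190 + 190 + 180 + 90 + 70 + 60 + 50 + 40 = 1280 GB.
Lower bound: ⌈1280/300⌉ = 5 hosts.
A packing using 5 hosts:
  host 1: 210 + 90 = 300
  host 2: 200 + 70 = 270
  host 3: 190 + 60 + 50 = 300
  host 4: 190 + 40 = 230
  host 5: 180 = 180
This matches the lower bound, so 5 is optimal.

5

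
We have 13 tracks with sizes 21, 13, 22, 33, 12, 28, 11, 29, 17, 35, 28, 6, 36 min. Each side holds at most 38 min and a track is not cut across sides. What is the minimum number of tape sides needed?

Total = 36 + 35 + 33 + 29 + 28 + 28 + 22 + 21 + 17 + 13 + 12 + 11 + 6 = 291 min.
Lower bound: ⌈291/38⌉ = 8 tape sides.
A packing using 9 tape sides:
  side 1: 36 = 36
  side 2: 35 = 35
  side 3: 33 = 33
  side 4: 29 + 6 = 35
  side 5: 28 = 28
  side 6: 28 = 28
  side 7: 22 + 13 = 35
  side 8: 21 + 17 = 38
  side 9: 12 + 11 = 23
No arrangement into 8 tape sides stays within capacity, so 9 is optimal.

9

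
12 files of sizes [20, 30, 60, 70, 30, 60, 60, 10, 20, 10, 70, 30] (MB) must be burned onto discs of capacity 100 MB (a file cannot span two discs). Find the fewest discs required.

Total = 70 + 70 + 60 + 60 + 60 + 30 + 30 + 30 + 20 + 20 + 10 + 10 = 470 MB.
Lower bound: ⌈470/100⌉ = 5 discs.
A packing using 5 discs:
  disc 1: 70 + 30 = 100
  disc 2: 70 + 30 = 100
  disc 3: 60 + 30 + 10 = 100
  disc 4: 60 + 20 + 20 = 100
  disc 5: 60 + 10 = 70
This matches the lower bound, so 5 is optimal.

5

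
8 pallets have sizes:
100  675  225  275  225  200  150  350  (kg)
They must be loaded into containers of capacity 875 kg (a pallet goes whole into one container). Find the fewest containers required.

Total = 675 + 350 + 275 + 225 + 225 + 200 + 150 + 100 = 2200 kg.
Lower bound: ⌈2200/875⌉ = 3 containers.
A packing using 3 containers:
  container 1: 675 + 200 = 875
  container 2: 350 + 275 + 225 = 850
  container 3: 225 + 150 + 100 = 475
This matches the lower bound, so 3 is optimal.

3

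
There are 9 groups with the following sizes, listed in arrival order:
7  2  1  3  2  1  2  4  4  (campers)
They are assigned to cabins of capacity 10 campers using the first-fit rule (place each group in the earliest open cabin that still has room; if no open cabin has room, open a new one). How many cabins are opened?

3

  7 → cabin 1 (new)  [load 7/10]
  2 → cabin 1  [load 9/10]
  1 → cabin 1  [load 10/10]
  3 → cabin 2 (new)  [load 3/10]
  2 → cabin 2  [load 5/10]
  1 → cabin 2  [load 6/10]
  2 → cabin 2  [load 8/10]
  4 → cabin 3 (new)  [load 4/10]
  4 → cabin 3  [load 8/10]
3 cabins opened.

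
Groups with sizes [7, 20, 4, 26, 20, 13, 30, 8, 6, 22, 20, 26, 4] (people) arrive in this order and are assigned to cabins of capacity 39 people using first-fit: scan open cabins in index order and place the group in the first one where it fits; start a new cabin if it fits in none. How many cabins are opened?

7

  7 → cabin 1 (new)  [load 7/39]
  20 → cabin 1  [load 27/39]
  4 → cabin 1  [load 31/39]
  26 → cabin 2 (new)  [load 26/39]
  20 → cabin 3 (new)  [load 20/39]
  13 → cabin 2  [load 39/39]
  30 → cabin 4 (new)  [load 30/39]
  8 → cabin 1  [load 39/39]
  6 → cabin 3  [load 26/39]
  22 → cabin 5 (new)  [load 22/39]
  20 → cabin 6 (new)  [load 20/39]
  26 → cabin 7 (new)  [load 26/39]
  4 → cabin 3  [load 30/39]
7 cabins opened.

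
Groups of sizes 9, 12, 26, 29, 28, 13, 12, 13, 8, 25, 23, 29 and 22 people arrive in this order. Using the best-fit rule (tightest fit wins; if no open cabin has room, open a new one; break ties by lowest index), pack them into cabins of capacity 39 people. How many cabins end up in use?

  9 → cabin 1 (new)  [load 9/39]
  12 → cabin 1  [load 21/39]
  26 → cabin 2 (new)  [load 26/39]
  29 → cabin 3 (new)  [load 29/39]
  28 → cabin 4 (new)  [load 28/39]
  13 → cabin 2  [load 39/39]
  12 → cabin 1  [load 33/39]
  13 → cabin 5 (new)  [load 13/39]
  8 → cabin 3  [load 37/39]
  25 → cabin 5  [load 38/39]
  23 → cabin 6 (new)  [load 23/39]
  29 → cabin 7 (new)  [load 29/39]
  22 → cabin 8 (new)  [load 22/39]
8 cabins opened.

8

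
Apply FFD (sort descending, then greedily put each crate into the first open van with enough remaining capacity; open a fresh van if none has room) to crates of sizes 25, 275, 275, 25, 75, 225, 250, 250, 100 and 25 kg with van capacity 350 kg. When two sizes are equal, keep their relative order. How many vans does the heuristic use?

Sorted descending: 275, 275, 250, 250, 225, 100, 75, 25, 25, 25.
  275 → van 1 (new)  [load 275/350]
  275 → van 2 (new)  [load 275/350]
  250 → van 3 (new)  [load 250/350]
  250 → van 4 (new)  [load 250/350]
  225 → van 5 (new)  [load 225/350]
  100 → van 3  [load 350/350]
  75 → van 1  [load 350/350]
  25 → van 2  [load 300/350]
  25 → van 2  [load 325/350]
  25 → van 2  [load 350/350]
5 vans opened.

5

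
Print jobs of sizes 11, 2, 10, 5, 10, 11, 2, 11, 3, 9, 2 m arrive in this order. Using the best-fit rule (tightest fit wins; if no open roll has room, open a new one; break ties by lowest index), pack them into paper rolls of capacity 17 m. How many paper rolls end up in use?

  11 → roll 1 (new)  [load 11/17]
  2 → roll 1  [load 13/17]
  10 → roll 2 (new)  [load 10/17]
  5 → roll 2  [load 15/17]
  10 → roll 3 (new)  [load 10/17]
  11 → roll 4 (new)  [load 11/17]
  2 → roll 2  [load 17/17]
  11 → roll 5 (new)  [load 11/17]
  3 → roll 1  [load 16/17]
  9 → roll 6 (new)  [load 9/17]
  2 → roll 4  [load 13/17]
6 paper rolls opened.

6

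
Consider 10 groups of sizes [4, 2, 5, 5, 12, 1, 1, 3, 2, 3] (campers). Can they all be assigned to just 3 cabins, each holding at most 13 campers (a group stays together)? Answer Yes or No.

Yes

A valid assignment using 3 cabins:
  cabin 1: 12 + 1 = 13
  cabin 2: 5 + 5 + 3 = 13
  cabin 3: 4 + 3 + 2 + 2 + 1 = 12
Every load is within 13 campers, so 3 cabins suffice.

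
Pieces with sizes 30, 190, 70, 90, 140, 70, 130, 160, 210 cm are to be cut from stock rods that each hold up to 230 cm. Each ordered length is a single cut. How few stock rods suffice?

Total = 210 + 190 + 160 + 140 + 130 + 90 + 70 + 70 + 30 = 1090 cm.
Lower bound: ⌈1090/230⌉ = 5 stock rods.
A packing using 5 stock rods:
  stock rod 1: 210 = 210
  stock rod 2: 190 + 30 = 220
  stock rod 3: 160 + 70 = 230
  stock rod 4: 140 + 90 = 230
  stock rod 5: 130 + 70 = 200
This matches the lower bound, so 5 is optimal.

5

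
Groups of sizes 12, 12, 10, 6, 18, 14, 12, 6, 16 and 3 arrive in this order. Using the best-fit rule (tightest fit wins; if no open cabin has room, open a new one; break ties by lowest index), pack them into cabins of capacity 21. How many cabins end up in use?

  12 → cabin 1 (new)  [load 12/21]
  12 → cabin 2 (new)  [load 12/21]
  10 → cabin 3 (new)  [load 10/21]
  6 → cabin 1  [load 18/21]
  18 → cabin 4 (new)  [load 18/21]
  14 → cabin 5 (new)  [load 14/21]
  12 → cabin 6 (new)  [load 12/21]
  6 → cabin 5  [load 20/21]
  16 → cabin 7 (new)  [load 16/21]
  3 → cabin 1  [load 21/21]
7 cabins opened.

7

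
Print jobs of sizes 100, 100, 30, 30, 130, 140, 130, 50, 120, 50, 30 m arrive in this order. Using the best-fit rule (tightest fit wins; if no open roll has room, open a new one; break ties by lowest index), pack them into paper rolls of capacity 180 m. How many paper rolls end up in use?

6

  100 → roll 1 (new)  [load 100/180]
  100 → roll 2 (new)  [load 100/180]
  30 → roll 1  [load 130/180]
  30 → roll 1  [load 160/180]
  130 → roll 3 (new)  [load 130/180]
  140 → roll 4 (new)  [load 140/180]
  130 → roll 5 (new)  [load 130/180]
  50 → roll 3  [load 180/180]
  120 → roll 6 (new)  [load 120/180]
  50 → roll 5  [load 180/180]
  30 → roll 4  [load 170/180]
6 paper rolls opened.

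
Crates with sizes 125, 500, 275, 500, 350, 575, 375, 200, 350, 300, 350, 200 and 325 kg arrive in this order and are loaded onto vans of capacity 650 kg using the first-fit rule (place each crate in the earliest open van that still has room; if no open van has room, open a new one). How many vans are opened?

  125 → van 1 (new)  [load 125/650]
  500 → van 1  [load 625/650]
  275 → van 2 (new)  [load 275/650]
  500 → van 3 (new)  [load 500/650]
  350 → van 2  [load 625/650]
  575 → van 4 (new)  [load 575/650]
  375 → van 5 (new)  [load 375/650]
  200 → van 5  [load 575/650]
  350 → van 6 (new)  [load 350/650]
  300 → van 6  [load 650/650]
  350 → van 7 (new)  [load 350/650]
  200 → van 7  [load 550/650]
  325 → van 8 (new)  [load 325/650]
8 vans opened.

8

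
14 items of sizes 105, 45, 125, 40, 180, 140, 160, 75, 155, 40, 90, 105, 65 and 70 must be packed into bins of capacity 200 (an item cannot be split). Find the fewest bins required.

8

Total = 180 + 160 + 155 + 140 + 125 + 105 + 105 + 90 + 75 + 70 + 65 + 45 + 40 + 40 = 1395.
Lower bound: ⌈1395/200⌉ = 7 bins.
A packing using 8 bins:
  bin 1: 180 = 180
  bin 2: 160 + 40 = 200
  bin 3: 155 + 45 = 200
  bin 4: 140 + 40 = 180
  bin 5: 125 + 75 = 200
  bin 6: 105 + 90 = 195
  bin 7: 105 + 70 = 175
  bin 8: 65 = 65
No arrangement into 7 bins stays within capacity, so 8 is optimal.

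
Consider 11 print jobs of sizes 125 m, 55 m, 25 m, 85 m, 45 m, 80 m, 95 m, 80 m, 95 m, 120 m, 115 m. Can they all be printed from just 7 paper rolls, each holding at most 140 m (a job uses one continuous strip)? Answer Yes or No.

No

Total = 920 m; ⌈920/140⌉ = 7.
8 print jobs each exceed half the capacity and cannot share a roll, forcing at least 8 paper rolls.
At least 8 paper rolls are required, but only 7 are allowed.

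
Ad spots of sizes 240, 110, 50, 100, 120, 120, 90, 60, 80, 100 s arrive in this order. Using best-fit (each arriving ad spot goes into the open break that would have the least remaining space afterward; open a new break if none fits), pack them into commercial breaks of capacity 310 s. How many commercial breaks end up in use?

  240 → break 1 (new)  [load 240/310]
  110 → break 2 (new)  [load 110/310]
  50 → break 1  [load 290/310]
  100 → break 2  [load 210/310]
  120 → break 3 (new)  [load 120/310]
  120 → break 3  [load 240/310]
  90 → break 2  [load 300/310]
  60 → break 3  [load 300/310]
  80 → break 4 (new)  [load 80/310]
  100 → break 4  [load 180/310]
4 commercial breaks opened.

4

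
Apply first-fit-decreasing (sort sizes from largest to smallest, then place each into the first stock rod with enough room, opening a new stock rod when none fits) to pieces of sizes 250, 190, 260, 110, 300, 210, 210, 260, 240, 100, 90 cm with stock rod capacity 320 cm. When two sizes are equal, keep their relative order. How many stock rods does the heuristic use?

Sorted descending: 300, 260, 260, 250, 240, 210, 210, 190, 110, 100, 90.
  300 → stock rod 1 (new)  [load 300/320]
  260 → stock rod 2 (new)  [load 260/320]
  260 → stock rod 3 (new)  [load 260/320]
  250 → stock rod 4 (new)  [load 250/320]
  240 → stock rod 5 (new)  [load 240/320]
  210 → stock rod 6 (new)  [load 210/320]
  210 → stock rod 7 (new)  [load 210/320]
  190 → stock rod 8 (new)  [load 190/320]
  110 → stock rod 6  [load 320/320]
  100 → stock rod 7  [load 310/320]
  90 → stock rod 8  [load 280/320]
8 stock rods opened.

8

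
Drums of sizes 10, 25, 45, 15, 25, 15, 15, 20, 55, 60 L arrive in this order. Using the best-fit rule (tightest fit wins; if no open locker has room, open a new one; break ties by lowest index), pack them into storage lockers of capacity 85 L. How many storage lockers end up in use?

4

  10 → locker 1 (new)  [load 10/85]
  25 → locker 1  [load 35/85]
  45 → locker 1  [load 80/85]
  15 → locker 2 (new)  [load 15/85]
  25 → locker 2  [load 40/85]
  15 → locker 2  [load 55/85]
  15 → locker 2  [load 70/85]
  20 → locker 3 (new)  [load 20/85]
  55 → locker 3  [load 75/85]
  60 → locker 4 (new)  [load 60/85]
4 storage lockers opened.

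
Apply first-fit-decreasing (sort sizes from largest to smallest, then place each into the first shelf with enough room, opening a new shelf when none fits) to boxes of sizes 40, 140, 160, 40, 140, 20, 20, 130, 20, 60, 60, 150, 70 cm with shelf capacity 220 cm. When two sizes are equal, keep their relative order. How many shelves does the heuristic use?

5

Sorted descending: 160, 150, 140, 140, 130, 70, 60, 60, 40, 40, 20, 20, 20.
  160 → shelf 1 (new)  [load 160/220]
  150 → shelf 2 (new)  [load 150/220]
  140 → shelf 3 (new)  [load 140/220]
  140 → shelf 4 (new)  [load 140/220]
  130 → shelf 5 (new)  [load 130/220]
  70 → shelf 2  [load 220/220]
  60 → shelf 1  [load 220/220]
  60 → shelf 3  [load 200/220]
  40 → shelf 4  [load 180/220]
  40 → shelf 4  [load 220/220]
  20 → shelf 3  [load 220/220]
  20 → shelf 5  [load 150/220]
  20 → shelf 5  [load 170/220]
5 shelves opened.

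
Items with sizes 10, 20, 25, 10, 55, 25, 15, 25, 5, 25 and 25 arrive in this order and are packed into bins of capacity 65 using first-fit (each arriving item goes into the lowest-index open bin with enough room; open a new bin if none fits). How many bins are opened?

4

  10 → bin 1 (new)  [load 10/65]
  20 → bin 1  [load 30/65]
  25 → bin 1  [load 55/65]
  10 → bin 1  [load 65/65]
  55 → bin 2 (new)  [load 55/65]
  25 → bin 3 (new)  [load 25/65]
  15 → bin 3  [load 40/65]
  25 → bin 3  [load 65/65]
  5 → bin 2  [load 60/65]
  25 → bin 4 (new)  [load 25/65]
  25 → bin 4  [load 50/65]
4 bins opened.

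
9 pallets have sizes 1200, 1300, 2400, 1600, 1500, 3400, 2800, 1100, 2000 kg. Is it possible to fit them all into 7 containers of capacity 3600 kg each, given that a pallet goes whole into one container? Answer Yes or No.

A valid assignment using 6 containers:
  container 1: 3400 = 3400
  container 2: 2800 = 2800
  container 3: 2400 + 1200 = 3600
  container 4: 2000 + 1600 = 3600
  container 5: 1500 + 1300 = 2800
  container 6: 1100 = 1100
That uses only 6 ≤ 7, so 7 containers are enough.

Yes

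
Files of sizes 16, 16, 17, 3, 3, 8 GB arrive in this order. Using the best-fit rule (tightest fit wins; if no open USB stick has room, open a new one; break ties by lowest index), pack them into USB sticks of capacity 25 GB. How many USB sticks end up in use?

3

  16 → USB stick 1 (new)  [load 16/25]
  16 → USB stick 2 (new)  [load 16/25]
  17 → USB stick 3 (new)  [load 17/25]
  3 → USB stick 3  [load 20/25]
  3 → USB stick 3  [load 23/25]
  8 → USB stick 1  [load 24/25]
3 USB sticks opened.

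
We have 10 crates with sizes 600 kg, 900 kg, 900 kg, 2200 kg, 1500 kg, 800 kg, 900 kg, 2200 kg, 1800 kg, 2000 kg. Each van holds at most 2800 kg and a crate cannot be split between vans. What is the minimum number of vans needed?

Total = 2200 + 2200 + 2000 + 1800 + 1500 + 900 + 900 + 900 + 800 + 600 = 13800 kg.
Lower bound: ⌈13800/2800⌉ = 5 vans.
A packing using 6 vans:
  van 1: 2200 + 600 = 2800
  van 2: 2200 = 2200
  van 3: 2000 + 800 = 2800
  van 4: 1800 + 900 = 2700
  van 5: 1500 + 900 = 2400
  van 6: 900 = 900
No arrangement into 5 vans stays within capacity, so 6 is optimal.

6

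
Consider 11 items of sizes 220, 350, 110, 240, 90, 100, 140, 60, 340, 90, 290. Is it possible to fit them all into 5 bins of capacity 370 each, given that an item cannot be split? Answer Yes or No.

Total = 2030; ⌈2030/370⌉ = 6.
At least 6 bins are required, but only 5 are allowed.

No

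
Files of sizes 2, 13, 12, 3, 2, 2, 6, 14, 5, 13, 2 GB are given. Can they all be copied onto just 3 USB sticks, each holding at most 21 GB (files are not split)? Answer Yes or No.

Total = 74 GB; ⌈74/21⌉ = 4.
At least 4 USB sticks are required, but only 3 are allowed.

No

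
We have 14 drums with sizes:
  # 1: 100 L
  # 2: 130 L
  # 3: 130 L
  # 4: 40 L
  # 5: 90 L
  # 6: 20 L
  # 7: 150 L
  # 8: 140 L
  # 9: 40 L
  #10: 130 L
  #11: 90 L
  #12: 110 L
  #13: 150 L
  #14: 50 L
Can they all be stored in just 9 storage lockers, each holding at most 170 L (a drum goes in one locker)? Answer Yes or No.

No

Total = 1370 L; ⌈1370/170⌉ = 9.
10 drums each exceed half the capacity and cannot share a locker, forcing at least 10 storage lockers.
At least 10 storage lockers are required, but only 9 are allowed.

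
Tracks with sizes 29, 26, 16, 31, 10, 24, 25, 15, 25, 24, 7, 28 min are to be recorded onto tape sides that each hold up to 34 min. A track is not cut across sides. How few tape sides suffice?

9

Total = 31 + 29 + 28 + 26 + 25 + 25 + 24 + 24 + 16 + 15 + 10 + 7 = 260 min.
Lower bound: ⌈260/34⌉ = 8 tape sides.
A packing using 9 tape sides:
  side 1: 31 = 31
  side 2: 29 = 29
  side 3: 28 = 28
  side 4: 26 + 7 = 33
  side 5: 25 = 25
  side 6: 25 = 25
  side 7: 24 + 10 = 34
  side 8: 24 = 24
  side 9: 16 + 15 = 31
No arrangement into 8 tape sides stays within capacity, so 9 is optimal.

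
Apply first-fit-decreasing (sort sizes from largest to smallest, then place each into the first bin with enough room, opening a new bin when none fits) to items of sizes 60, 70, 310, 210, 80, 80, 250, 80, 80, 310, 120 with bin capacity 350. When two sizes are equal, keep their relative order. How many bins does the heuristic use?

Sorted descending: 310, 310, 250, 210, 120, 80, 80, 80, 80, 70, 60.
  310 → bin 1 (new)  [load 310/350]
  310 → bin 2 (new)  [load 310/350]
  250 → bin 3 (new)  [load 250/350]
  210 → bin 4 (new)  [load 210/350]
  120 → bin 4  [load 330/350]
  80 → bin 3  [load 330/350]
  80 → bin 5 (new)  [load 80/350]
  80 → bin 5  [load 160/350]
  80 → bin 5  [load 240/350]
  70 → bin 5  [load 310/350]
  60 → bin 6 (new)  [load 60/350]
6 bins opened.

6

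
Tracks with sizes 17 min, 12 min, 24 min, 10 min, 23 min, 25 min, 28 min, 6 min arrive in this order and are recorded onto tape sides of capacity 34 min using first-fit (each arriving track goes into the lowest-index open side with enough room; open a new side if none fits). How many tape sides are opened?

5

  17 → side 1 (new)  [load 17/34]
  12 → side 1  [load 29/34]
  24 → side 2 (new)  [load 24/34]
  10 → side 2  [load 34/34]
  23 → side 3 (new)  [load 23/34]
  25 → side 4 (new)  [load 25/34]
  28 → side 5 (new)  [load 28/34]
  6 → side 3  [load 29/34]
5 tape sides opened.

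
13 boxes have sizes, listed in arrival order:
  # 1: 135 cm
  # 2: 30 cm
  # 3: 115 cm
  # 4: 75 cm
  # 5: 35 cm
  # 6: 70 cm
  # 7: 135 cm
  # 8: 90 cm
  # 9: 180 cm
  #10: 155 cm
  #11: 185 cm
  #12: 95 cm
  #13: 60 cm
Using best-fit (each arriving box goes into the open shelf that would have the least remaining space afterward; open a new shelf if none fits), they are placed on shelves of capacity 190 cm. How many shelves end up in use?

  135 → shelf 1 (new)  [load 135/190]
  30 → shelf 1  [load 165/190]
  115 → shelf 2 (new)  [load 115/190]
  75 → shelf 2  [load 190/190]
  35 → shelf 3 (new)  [load 35/190]
  70 → shelf 3  [load 105/190]
  135 → shelf 4 (new)  [load 135/190]
  90 → shelf 5 (new)  [load 90/190]
  180 → shelf 6 (new)  [load 180/190]
  155 → shelf 7 (new)  [load 155/190]
  185 → shelf 8 (new)  [load 185/190]
  95 → shelf 5  [load 185/190]
  60 → shelf 3  [load 165/190]
8 shelves opened.

8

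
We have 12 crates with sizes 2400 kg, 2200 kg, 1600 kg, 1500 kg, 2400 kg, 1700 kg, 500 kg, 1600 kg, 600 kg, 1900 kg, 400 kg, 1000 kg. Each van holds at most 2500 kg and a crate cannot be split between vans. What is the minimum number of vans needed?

Total = 2400 + 2400 + 2200 + 1900 + 1700 + 1600 + 1600 + 1500 + 1000 + 600 + 500 + 400 = 17800 kg.
Lower bound: ⌈17800/2500⌉ = 8 vans.
A packing using 8 vans:
  van 1: 2400 = 2400
  van 2: 2400 = 2400
  van 3: 2200 = 2200
  van 4: 1900 + 600 = 2500
  van 5: 1700 + 500 = 2200
  van 6: 1600 + 400 = 2000
  van 7: 1600 = 1600
  van 8: 1500 + 1000 = 2500
This matches the lower bound, so 8 is optimal.

8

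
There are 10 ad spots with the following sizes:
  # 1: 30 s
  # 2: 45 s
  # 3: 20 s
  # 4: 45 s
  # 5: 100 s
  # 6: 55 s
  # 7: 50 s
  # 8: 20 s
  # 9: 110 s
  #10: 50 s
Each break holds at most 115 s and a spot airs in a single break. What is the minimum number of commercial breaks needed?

5

Total = 110 + 100 + 55 + 50 + 50 + 45 + 45 + 30 + 20 + 20 = 525 s.
Lower bound: ⌈525/115⌉ = 5 commercial breaks.
A packing using 5 commercial breaks:
  break 1: 110 = 110
  break 2: 100 = 100
  break 3: 55 + 50 = 105
  break 4: 50 + 45 + 20 = 115
  break 5: 45 + 30 + 20 = 95
This matches the lower bound, so 5 is optimal.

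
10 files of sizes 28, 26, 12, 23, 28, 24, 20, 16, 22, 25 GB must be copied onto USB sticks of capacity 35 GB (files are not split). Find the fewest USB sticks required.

9

Total = 28 + 28 + 26 + 25 + 24 + 23 + 22 + 20 + 16 + 12 = 224 GB.
Lower bound: ⌈224/35⌉ = 7 USB sticks.
Also, 8 files each exceed 35/2 GB, and no two of those can share a USB stick, so at least 8 USB sticks are needed.
A packing using 9 USB sticks:
  USB stick 1: 28 = 28
  USB stick 2: 28 = 28
  USB stick 3: 26 = 26
  USB stick 4: 25 = 25
  USB stick 5: 24 = 24
  USB stick 6: 23 + 12 = 35
  USB stick 7: 22 = 22
  USB stick 8: 20 = 20
  USB stick 9: 16 = 16
No arrangement into 8 USB sticks stays within capacity, so 9 is optimal.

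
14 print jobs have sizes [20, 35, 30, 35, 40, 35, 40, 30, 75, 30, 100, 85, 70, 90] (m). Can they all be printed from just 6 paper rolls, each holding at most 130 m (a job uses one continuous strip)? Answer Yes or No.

A valid assignment using 6 paper rolls:
  roll 1: 100 + 30 = 130
  roll 2: 90 + 40 = 130
  roll 3: 85 + 40 = 125
  roll 4: 75 + 35 + 20 = 130
  roll 5: 70 + 35 = 105
  roll 6: 35 + 30 + 30 = 95
Every load is within 130 m, so 6 paper rolls suffice.

Yes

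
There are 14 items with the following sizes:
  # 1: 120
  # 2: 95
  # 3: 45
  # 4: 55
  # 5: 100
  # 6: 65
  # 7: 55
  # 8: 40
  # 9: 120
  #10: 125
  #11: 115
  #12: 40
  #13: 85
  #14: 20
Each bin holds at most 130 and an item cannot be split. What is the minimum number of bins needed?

Total = 125 + 120 + 120 + 115 + 100 + 95 + 85 + 65 + 55 + 55 + 45 + 40 + 40 + 20 = 1080.
Lower bound: ⌈1080/130⌉ = 9 bins.
A packing using 10 bins:
  bin 1: 125 = 125
  bin 2: 120 = 120
  bin 3: 120 = 120
  bin 4: 115 = 115
  bin 5: 100 + 20 = 120
  bin 6: 95 = 95
  bin 7: 85 + 45 = 130
  bin 8: 65 + 55 = 120
  bin 9: 55 + 40 = 95
  bin 10: 40 = 40
No arrangement into 9 bins stays within capacity, so 10 is optimal.

10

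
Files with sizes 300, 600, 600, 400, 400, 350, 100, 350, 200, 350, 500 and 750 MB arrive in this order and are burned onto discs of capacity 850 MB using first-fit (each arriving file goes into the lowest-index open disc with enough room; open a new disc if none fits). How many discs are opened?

7

  300 → disc 1 (new)  [load 300/850]
  600 → disc 2 (new)  [load 600/850]
  600 → disc 3 (new)  [load 600/850]
  400 → disc 1  [load 700/850]
  400 → disc 4 (new)  [load 400/850]
  350 → disc 4  [load 750/850]
  100 → disc 1  [load 800/850]
  350 → disc 5 (new)  [load 350/850]
  200 → disc 2  [load 800/850]
  350 → disc 5  [load 700/850]
  500 → disc 6 (new)  [load 500/850]
  750 → disc 7 (new)  [load 750/850]
7 discs opened.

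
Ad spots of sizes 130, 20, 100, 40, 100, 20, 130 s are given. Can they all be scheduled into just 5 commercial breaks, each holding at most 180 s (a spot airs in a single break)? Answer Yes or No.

Yes

A valid assignment using 4 commercial breaks:
  break 1: 130 + 40 = 170
  break 2: 130 + 20 + 20 = 170
  break 3: 100 = 100
  break 4: 100 = 100
That uses only 4 ≤ 5, so 5 commercial breaks are enough.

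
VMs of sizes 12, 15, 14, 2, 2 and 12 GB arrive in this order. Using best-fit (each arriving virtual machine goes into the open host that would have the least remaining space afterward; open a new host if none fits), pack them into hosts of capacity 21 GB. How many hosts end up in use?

  12 → host 1 (new)  [load 12/21]
  15 → host 2 (new)  [load 15/21]
  14 → host 3 (new)  [load 14/21]
  2 → host 2  [load 17/21]
  2 → host 2  [load 19/21]
  12 → host 4 (new)  [load 12/21]
4 hosts opened.

4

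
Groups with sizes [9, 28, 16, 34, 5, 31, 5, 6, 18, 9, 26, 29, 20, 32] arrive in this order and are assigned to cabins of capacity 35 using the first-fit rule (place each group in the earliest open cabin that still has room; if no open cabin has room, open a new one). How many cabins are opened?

9

  9 → cabin 1 (new)  [load 9/35]
  28 → cabin 2 (new)  [load 28/35]
  16 → cabin 1  [load 25/35]
  34 → cabin 3 (new)  [load 34/35]
  5 → cabin 1  [load 30/35]
  31 → cabin 4 (new)  [load 31/35]
  5 → cabin 1  [load 35/35]
  6 → cabin 2  [load 34/35]
  18 → cabin 5 (new)  [load 18/35]
  9 → cabin 5  [load 27/35]
  26 → cabin 6 (new)  [load 26/35]
  29 → cabin 7 (new)  [load 29/35]
  20 → cabin 8 (new)  [load 20/35]
  32 → cabin 9 (new)  [load 32/35]
9 cabins opened.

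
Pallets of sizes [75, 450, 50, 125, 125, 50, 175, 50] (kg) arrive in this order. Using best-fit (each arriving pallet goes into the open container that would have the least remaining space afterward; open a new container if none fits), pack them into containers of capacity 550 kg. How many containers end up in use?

3

  75 → container 1 (new)  [load 75/550]
  450 → container 1  [load 525/550]
  50 → container 2 (new)  [load 50/550]
  125 → container 2  [load 175/550]
  125 → container 2  [load 300/550]
  50 → container 2  [load 350/550]
  175 → container 2  [load 525/550]
  50 → container 3 (new)  [load 50/550]
3 containers opened.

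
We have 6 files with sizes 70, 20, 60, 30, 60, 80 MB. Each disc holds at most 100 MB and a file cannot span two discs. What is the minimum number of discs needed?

Total = 80 + 70 + 60 + 60 + 30 + 20 = 320 MB.
Lower bound: ⌈320/100⌉ = 4 discs.
A packing using 4 discs:
  disc 1: 80 + 20 = 100
  disc 2: 70 + 30 = 100
  disc 3: 60 = 60
  disc 4: 60 = 60
This matches the lower bound, so 4 is optimal.

4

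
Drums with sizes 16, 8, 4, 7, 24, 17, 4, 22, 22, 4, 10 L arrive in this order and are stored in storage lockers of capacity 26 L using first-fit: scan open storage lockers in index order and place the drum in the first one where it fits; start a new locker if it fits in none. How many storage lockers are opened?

7

  16 → locker 1 (new)  [load 16/26]
  8 → locker 1  [load 24/26]
  4 → locker 2 (new)  [load 4/26]
  7 → locker 2  [load 11/26]
  24 → locker 3 (new)  [load 24/26]
  17 → locker 4 (new)  [load 17/26]
  4 → locker 2  [load 15/26]
  22 → locker 5 (new)  [load 22/26]
  22 → locker 6 (new)  [load 22/26]
  4 → locker 2  [load 19/26]
  10 → locker 7 (new)  [load 10/26]
7 storage lockers opened.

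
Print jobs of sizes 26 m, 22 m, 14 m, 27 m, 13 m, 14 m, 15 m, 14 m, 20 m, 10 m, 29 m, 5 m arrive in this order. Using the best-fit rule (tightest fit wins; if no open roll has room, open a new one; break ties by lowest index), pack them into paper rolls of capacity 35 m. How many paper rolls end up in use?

  26 → roll 1 (new)  [load 26/35]
  22 → roll 2 (new)  [load 22/35]
  14 → roll 3 (new)  [load 14/35]
  27 → roll 4 (new)  [load 27/35]
  13 → roll 2  [load 35/35]
  14 → roll 3  [load 28/35]
  15 → roll 5 (new)  [load 15/35]
  14 → roll 5  [load 29/35]
  20 → roll 6 (new)  [load 20/35]
  10 → roll 6  [load 30/35]
  29 → roll 7 (new)  [load 29/35]
  5 → roll 6  [load 35/35]
7 paper rolls opened.

7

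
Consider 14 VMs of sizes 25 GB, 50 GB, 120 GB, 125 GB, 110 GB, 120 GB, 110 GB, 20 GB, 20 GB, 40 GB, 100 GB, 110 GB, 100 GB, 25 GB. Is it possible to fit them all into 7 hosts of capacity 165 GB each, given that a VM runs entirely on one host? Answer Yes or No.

Total = 1075 GB; ⌈1075/165⌉ = 7.
8 VMs each exceed half the capacity and cannot share a host, forcing at least 8 hosts.
At least 8 hosts are required, but only 7 are allowed.

No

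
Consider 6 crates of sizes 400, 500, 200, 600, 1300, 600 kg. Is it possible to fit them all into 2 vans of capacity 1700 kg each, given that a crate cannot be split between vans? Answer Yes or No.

Total = 3600 kg; ⌈3600/1700⌉ = 3.
At least 3 vans are required, but only 2 are allowed.

No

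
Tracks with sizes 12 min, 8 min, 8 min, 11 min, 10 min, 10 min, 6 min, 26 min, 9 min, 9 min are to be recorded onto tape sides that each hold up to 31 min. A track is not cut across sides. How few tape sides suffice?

4

Total = 26 + 12 + 11 + 10 + 10 + 9 + 9 + 8 + 8 + 6 = 109 min.
Lower bound: ⌈109/31⌉ = 4 tape sides.
A packing using 4 tape sides:
  side 1: 26 = 26
  side 2: 12 + 11 + 8 = 31
  side 3: 10 + 10 + 9 = 29
  side 4: 9 + 8 + 6 = 23
This matches the lower bound, so 4 is optimal.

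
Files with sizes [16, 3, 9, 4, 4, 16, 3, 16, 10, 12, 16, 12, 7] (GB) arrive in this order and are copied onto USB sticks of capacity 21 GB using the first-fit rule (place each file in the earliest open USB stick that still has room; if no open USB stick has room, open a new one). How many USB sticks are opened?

8

  16 → USB stick 1 (new)  [load 16/21]
  3 → USB stick 1  [load 19/21]
  9 → USB stick 2 (new)  [load 9/21]
  4 → USB stick 2  [load 13/21]
  4 → USB stick 2  [load 17/21]
  16 → USB stick 3 (new)  [load 16/21]
  3 → USB stick 2  [load 20/21]
  16 → USB stick 4 (new)  [load 16/21]
  10 → USB stick 5 (new)  [load 10/21]
  12 → USB stick 6 (new)  [load 12/21]
  16 → USB stick 7 (new)  [load 16/21]
  12 → USB stick 8 (new)  [load 12/21]
  7 → USB stick 5  [load 17/21]
8 USB sticks opened.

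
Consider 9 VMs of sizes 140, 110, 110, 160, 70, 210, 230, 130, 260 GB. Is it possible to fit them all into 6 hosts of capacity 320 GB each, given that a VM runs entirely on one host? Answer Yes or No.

A valid assignment using 5 hosts:
  host 1: 260 = 260
  host 2: 230 + 70 = 300
  host 3: 210 + 110 = 320
  host 4: 160 + 140 = 300
  host 5: 130 + 110 = 240
That uses only 5 ≤ 6, so 6 hosts are enough.

Yes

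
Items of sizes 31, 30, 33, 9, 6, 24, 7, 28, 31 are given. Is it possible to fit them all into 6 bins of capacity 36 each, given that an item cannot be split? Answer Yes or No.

Yes

A valid assignment using 6 bins:
  bin 1: 33 = 33
  bin 2: 31 = 31
  bin 3: 31 = 31
  bin 4: 30 + 6 = 36
  bin 5: 28 + 7 = 35
  bin 6: 24 + 9 = 33
Every load is within 36, so 6 bins suffice.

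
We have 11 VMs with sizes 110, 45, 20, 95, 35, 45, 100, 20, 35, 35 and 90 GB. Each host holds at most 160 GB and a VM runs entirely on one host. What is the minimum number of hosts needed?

Total = 110 + 100 + 95 + 90 + 45 + 45 + 35 + 35 + 35 + 20 + 20 = 630 GB.
Lower bound: ⌈630/160⌉ = 4 hosts.
A packing using 4 hosts:
  host 1: 110 + 45 = 155
  host 2: 100 + 35 + 20 = 155
  host 3: 95 + 45 + 20 = 160
  host 4: 90 + 35 + 35 = 160
This matches the lower bound, so 4 is optimal.

4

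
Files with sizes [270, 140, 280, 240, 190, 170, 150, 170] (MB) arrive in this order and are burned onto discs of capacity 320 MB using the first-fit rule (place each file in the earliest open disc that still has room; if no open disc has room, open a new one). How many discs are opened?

6

  270 → disc 1 (new)  [load 270/320]
  140 → disc 2 (new)  [load 140/320]
  280 → disc 3 (new)  [load 280/320]
  240 → disc 4 (new)  [load 240/320]
  190 → disc 5 (new)  [load 190/320]
  170 → disc 2  [load 310/320]
  150 → disc 6 (new)  [load 150/320]
  170 → disc 6  [load 320/320]
6 discs opened.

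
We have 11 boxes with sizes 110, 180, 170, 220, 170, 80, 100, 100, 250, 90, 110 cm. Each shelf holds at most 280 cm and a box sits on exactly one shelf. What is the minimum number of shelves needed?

Total = 250 + 220 + 180 + 170 + 170 + 110 + 110 + 100 + 100 + 90 + 80 = 1580 cm.
Lower bound: ⌈1580/280⌉ = 6 shelves.
A packing using 6 shelves:
  shelf 1: 250 = 250
  shelf 2: 220 = 220
  shelf 3: 180 + 100 = 280
  shelf 4: 170 + 110 = 280
  shelf 5: 170 + 110 = 280
  shelf 6: 100 + 90 + 80 = 270
This matches the lower bound, so 6 is optimal.

6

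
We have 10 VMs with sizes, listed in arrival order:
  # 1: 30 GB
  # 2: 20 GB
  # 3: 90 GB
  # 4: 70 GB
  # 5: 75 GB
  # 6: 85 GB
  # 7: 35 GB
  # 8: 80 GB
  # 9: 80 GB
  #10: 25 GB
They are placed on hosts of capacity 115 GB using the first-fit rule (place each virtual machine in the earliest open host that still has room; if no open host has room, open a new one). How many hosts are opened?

7

  30 → host 1 (new)  [load 30/115]
  20 → host 1  [load 50/115]
  90 → host 2 (new)  [load 90/115]
  70 → host 3 (new)  [load 70/115]
  75 → host 4 (new)  [load 75/115]
  85 → host 5 (new)  [load 85/115]
  35 → host 1  [load 85/115]
  80 → host 6 (new)  [load 80/115]
  80 → host 7 (new)  [load 80/115]
  25 → host 1  [load 110/115]
7 hosts opened.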